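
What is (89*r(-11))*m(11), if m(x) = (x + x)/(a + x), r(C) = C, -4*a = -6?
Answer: -43076/25 ≈ -1723.0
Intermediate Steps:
a = 3/2 (a = -¼*(-6) = 3/2 ≈ 1.5000)
m(x) = 2*x/(3/2 + x) (m(x) = (x + x)/(3/2 + x) = (2*x)/(3/2 + x) = 2*x/(3/2 + x))
(89*r(-11))*m(11) = (89*(-11))*(4*11/(3 + 2*11)) = -3916*11/(3 + 22) = -3916*11/25 = -979*44/25 = -43076/25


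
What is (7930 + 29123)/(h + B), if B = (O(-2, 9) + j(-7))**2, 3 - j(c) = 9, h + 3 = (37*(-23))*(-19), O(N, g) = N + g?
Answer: 12351/5389 ≈ 2.2919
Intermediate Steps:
h = 16166 (h = -3 + (37*(-23))*(-19) = -3 - 851*(-19) = -3 + 16169 = 16166)
j(c) = -6 (j(c) = 3 - 1*9 = 3 - 9 = -6)
B = 1 (B = ((-2 + 9) - 6)**2 = (7 - 6)**2 = 1**2 = 1)
(7930 + 29123)/(h + B) = (7930 + 29123)/(16166 + 1) = 37053/16167 = 37053*(1/16167) = 12351/5389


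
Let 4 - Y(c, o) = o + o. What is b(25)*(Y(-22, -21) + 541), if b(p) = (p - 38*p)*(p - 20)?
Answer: -2714875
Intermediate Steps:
Y(c, o) = 4 - 2*o (Y(c, o) = 4 - (o + o) = 4 - 2*o)
b(p) = -37*p*(-20 + p) (b(p) = (-37*p)*(-20 + p) = -37*p*(-20 + p))
b(25)*(Y(-22, -21) + 541) = (37*25*(20 - 1*25))*((4 - 2*(-21)) + 541) = (37*25*(20 - 25))*((4 + 42) + 541) = (37*25*(-5))*(46 + 541) = -4625*587 = -2714875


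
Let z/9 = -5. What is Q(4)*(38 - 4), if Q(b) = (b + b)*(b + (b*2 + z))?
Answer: -8976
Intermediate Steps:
z = -45 (z = 9*(-5) = -45)
Q(b) = 2*b*(-45 + 3*b) (Q(b) = (b + b)*(b + (b*2 - 45)) = (2*b)*(b + (2*b - 45)) = (2*b)*(b + (-45 + 2*b)) = (2*b)*(-45 + 3*b) = 2*b*(-45 + 3*b))
Q(4)*(38 - 4) = (6*4*(-15 + 4))*(38 - 4) = (6*4*(-11))*34 = -264*34 = -8976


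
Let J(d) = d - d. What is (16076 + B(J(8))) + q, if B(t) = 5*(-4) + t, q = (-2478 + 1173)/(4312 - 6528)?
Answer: 35581401/2216 ≈ 16057.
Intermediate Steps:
q = 1305/2216 (q = -1305/(-2216) = -1305*(-1/2216) = 1305/2216 ≈ 0.58890)
J(d) = 0
B(t) = -20 + t
(16076 + B(J(8))) + q = (16076 + (-20 + 0)) + 1305/2216 = (16076 - 20) + 1305/2216 = 16056 + 1305/2216 = 35581401/2216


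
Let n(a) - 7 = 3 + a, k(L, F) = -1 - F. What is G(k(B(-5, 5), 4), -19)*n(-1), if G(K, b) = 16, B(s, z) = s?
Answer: 144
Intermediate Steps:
n(a) = 10 + a (n(a) = 7 + (3 + a) = 10 + a)
G(k(B(-5, 5), 4), -19)*n(-1) = 16*(10 - 1) = 16*9 = 144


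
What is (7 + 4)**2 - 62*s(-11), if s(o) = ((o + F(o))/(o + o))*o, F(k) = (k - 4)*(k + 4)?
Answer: -2793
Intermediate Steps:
F(k) = (-4 + k)*(4 + k)
s(o) = -8 + o/2 + o**2/2 (s(o) = ((o + (-16 + o**2))/(o + o))*o = ((-16 + o + o**2)/((2*o)))*o = ((-16 + o + o**2)*(1/(2*o)))*o = ((-16 + o + o**2)/(2*o))*o = -8 + o/2 + o**2/2)
(7 + 4)**2 - 62*s(-11) = (7 + 4)**2 - 62*(-8 + (1/2)*(-11) + (1/2)*(-11)**2) = 11**2 - 62*(-8 - 11/2 + (1/2)*121) = 121 - 62*(-8 - 11/2 + 121/2) = 121 - 62*47 = 121 - 2914 = -2793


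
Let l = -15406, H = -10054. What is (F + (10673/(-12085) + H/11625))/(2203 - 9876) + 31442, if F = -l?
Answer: 6778244692347743/215593076625 ≈ 31440.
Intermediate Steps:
F = 15406 (F = -1*(-15406) = 15406)
(F + (10673/(-12085) + H/11625))/(2203 - 9876) + 31442 = (15406 + (10673/(-12085) - 10054/11625))/(2203 - 9876) + 31442 = (15406 + (10673*(-1/12085) - 10054*1/11625))/(-7673) + 31442 = (15406 + (-10673/12085 - 10054/11625))*(-1/7673) + 31442 = (15406 - 49115243/28097625)*(-1/7673) + 31442 = (432822895507/28097625)*(-1/7673) + 31442 = -432822895507/215593076625 + 31442 = 6778244692347743/215593076625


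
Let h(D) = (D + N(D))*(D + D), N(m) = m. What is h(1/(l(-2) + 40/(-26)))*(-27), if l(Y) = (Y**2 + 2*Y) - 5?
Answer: -18252/7225 ≈ -2.5262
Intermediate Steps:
l(Y) = -5 + Y**2 + 2*Y
h(D) = 4*D**2 (h(D) = (D + D)*(D + D) = (2*D)*(2*D) = 4*D**2)
h(1/(l(-2) + 40/(-26)))*(-27) = (4*(1/((-5 + (-2)**2 + 2*(-2)) + 40/(-26)))**2)*(-27) = (4*(1/((-5 + 4 - 4) + 40*(-1/26)))**2)*(-27) = (4*(1/(-5 - 20/13))**2)*(-27) = (4*(1/(-85/13))**2)*(-27) = (4*(-13/85)**2)*(-27) = (4*(169/7225))*(-27) = (676/7225)*(-27) = -18252/7225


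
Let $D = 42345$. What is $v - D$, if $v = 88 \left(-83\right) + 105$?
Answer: $-49544$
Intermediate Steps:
$v = -7199$ ($v = -7304 + 105 = -7199$)
$v - D = -7199 - 42345 = -49544$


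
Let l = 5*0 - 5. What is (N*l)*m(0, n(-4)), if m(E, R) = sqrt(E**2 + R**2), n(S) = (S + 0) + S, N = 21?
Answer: -840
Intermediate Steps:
n(S) = 2*S (n(S) = S + S = 2*S)
l = -5 (l = 0 - 5 = -5)
(N*l)*m(0, n(-4)) = (21*(-5))*sqrt(0**2 + (2*(-4))**2) = -105*sqrt(0 + (-8)**2) = -105*sqrt(0 + 64) = -105*sqrt(64) = -105*8 = -840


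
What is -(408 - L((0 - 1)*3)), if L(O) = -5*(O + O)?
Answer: -378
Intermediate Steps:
L(O) = -10*O
-(408 - L((0 - 1)*3)) = -(408 - (-10)*(0 - 1)*3) = -(408 - (-10)*(-1*3)) = -(408 - (-10)*(-3)) = -(408 - 1*30) = -(408 - 30) = -1*378 = -378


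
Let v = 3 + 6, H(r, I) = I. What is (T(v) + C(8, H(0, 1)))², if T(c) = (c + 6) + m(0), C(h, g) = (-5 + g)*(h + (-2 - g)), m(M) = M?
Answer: 25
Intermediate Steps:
C(h, g) = (-5 + g)*(-2 + h - g)
v = 9
T(c) = 6 + c (T(c) = (c + 6) + 0 = (6 + c) + 0 = 6 + c)
(T(v) + C(8, H(0, 1)))² = ((6 + 9) + (10 - 1*1² - 5*8 + 3*1 + 1*8))² = (15 + (10 - 1*1 - 40 + 3 + 8))² = (15 + (10 - 1 - 40 + 3 + 8))² = (15 - 20)² = (-5)² = 25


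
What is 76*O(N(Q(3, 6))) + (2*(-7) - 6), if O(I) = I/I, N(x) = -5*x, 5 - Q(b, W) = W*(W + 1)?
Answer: 56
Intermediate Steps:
Q(b, W) = 5 - W*(1 + W) (Q(b, W) = 5 - W*(W + 1) = 5 - W*(1 + W))
O(I) = 1
76*O(N(Q(3, 6))) + (2*(-7) - 6) = 76*1 + (2*(-7) - 6) = 76 + (-14 - 6) = 76 - 20 = 56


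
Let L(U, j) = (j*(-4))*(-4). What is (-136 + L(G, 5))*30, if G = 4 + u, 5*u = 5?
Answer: -1680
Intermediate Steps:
u = 1 (u = (⅕)*5 = 1)
G = 5 (G = 4 + 1 = 5)
L(U, j) = 16*j (L(U, j) = -4*j*(-4) = 16*j)
(-136 + L(G, 5))*30 = (-136 + 16*5)*30 = (-136 + 80)*30 = -56*30 = -1680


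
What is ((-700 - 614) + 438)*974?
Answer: -853224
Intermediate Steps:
((-700 - 614) + 438)*974 = (-1314 + 438)*974 = -876*974 = -853224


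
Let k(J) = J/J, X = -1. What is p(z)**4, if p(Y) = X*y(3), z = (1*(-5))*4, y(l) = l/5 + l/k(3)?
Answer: 104976/625 ≈ 167.96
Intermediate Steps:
k(J) = 1
y(l) = 6*l/5 (y(l) = l/5 + l/1 = l*(1/5) + l*1 = l/5 + l = 6*l/5)
z = -20 (z = -5*4 = -20)
p(Y) = -18/5 (p(Y) = -6*3/5 = -1*18/5 = -18/5)
p(z)**4 = (-18/5)**4 = 104976/625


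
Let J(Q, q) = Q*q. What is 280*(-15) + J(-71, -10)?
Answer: -3490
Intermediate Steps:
280*(-15) + J(-71, -10) = 280*(-15) - 71*(-10) = -4200 + 710 = -3490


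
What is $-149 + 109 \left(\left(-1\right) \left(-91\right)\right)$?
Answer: $9770$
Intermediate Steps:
$-149 + 109 \left(\left(-1\right) \left(-91\right)\right) = -149 + 109 \cdot 91 = -149 + 9919 = 9770$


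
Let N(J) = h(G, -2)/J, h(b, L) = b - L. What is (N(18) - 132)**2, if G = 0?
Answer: 1408969/81 ≈ 17395.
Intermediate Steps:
N(J) = 2/J (N(J) = (0 - 1*(-2))/J = (0 + 2)/J = 2/J)
(N(18) - 132)**2 = (2/18 - 132)**2 = (2*(1/18) - 132)**2 = (1/9 - 132)**2 = (-1187/9)**2 = 1408969/81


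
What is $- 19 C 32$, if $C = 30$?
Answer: $-18240$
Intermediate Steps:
$- 19 C 32 = \left(-19\right) 30 \cdot 32 = \left(-570\right) 32 = -18240$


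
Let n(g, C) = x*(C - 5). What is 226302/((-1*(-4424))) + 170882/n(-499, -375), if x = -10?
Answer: 50497799/525350 ≈ 96.122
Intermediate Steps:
n(g, C) = 50 - 10*C (n(g, C) = -10*(C - 5) = -10*(-5 + C) = 50 - 10*C)
226302/((-1*(-4424))) + 170882/n(-499, -375) = 226302/((-1*(-4424))) + 170882/(50 - 10*(-375)) = 226302/4424 + 170882/(50 + 3750) = 226302*(1/4424) + 170882/3800 = 113151/2212 + 170882*(1/3800) = 113151/2212 + 85441/1900 = 50497799/525350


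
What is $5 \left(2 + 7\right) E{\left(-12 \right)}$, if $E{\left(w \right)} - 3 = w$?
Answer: $-405$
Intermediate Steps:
$E{\left(w \right)} = 3 + w$
$5 \left(2 + 7\right) E{\left(-12 \right)} = 5 \left(2 + 7\right) \left(3 - 12\right) = 5 \cdot 9 \left(-9\right) = 45 \left(-9\right) = -405$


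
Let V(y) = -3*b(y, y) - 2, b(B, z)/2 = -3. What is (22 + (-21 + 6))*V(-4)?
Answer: 112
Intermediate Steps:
b(B, z) = -6 (b(B, z) = 2*(-3) = -6)
V(y) = 16 (V(y) = -3*(-6) - 2 = 18 - 2 = 16)
(22 + (-21 + 6))*V(-4) = (22 + (-21 + 6))*16 = (22 - 15)*16 = 7*16 = 112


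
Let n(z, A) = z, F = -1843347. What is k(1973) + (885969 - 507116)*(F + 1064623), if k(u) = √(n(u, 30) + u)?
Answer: -295021923572 + √3946 ≈ -2.9502e+11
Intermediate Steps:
k(u) = √2*√u (k(u) = √(u + u) = √(2*u) = √2*√u)
k(1973) + (885969 - 507116)*(F + 1064623) = √2*√1973 + (885969 - 507116)*(-1843347 + 1064623) = √3946 + 378853*(-778724) = √3946 - 295021923572 = -295021923572 + √3946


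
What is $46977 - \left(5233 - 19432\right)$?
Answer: $61176$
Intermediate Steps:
$46977 - \left(5233 - 19432\right) = 46977 - -14199 = 46977 + 14199 = 61176$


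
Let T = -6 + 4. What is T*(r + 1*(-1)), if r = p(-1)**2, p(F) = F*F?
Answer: 0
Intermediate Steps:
p(F) = F**2
T = -2
r = 1 (r = ((-1)**2)**2 = 1**2 = 1)
T*(r + 1*(-1)) = -2*(1 + 1*(-1)) = -2*(1 - 1) = -2*0 = 0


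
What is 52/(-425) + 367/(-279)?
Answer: -170483/118575 ≈ -1.4378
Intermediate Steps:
52/(-425) + 367/(-279) = 52*(-1/425) + 367*(-1/279) = -52/425 - 367/279 = -170483/118575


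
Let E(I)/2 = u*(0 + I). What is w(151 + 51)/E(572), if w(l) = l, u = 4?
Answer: 101/2288 ≈ 0.044143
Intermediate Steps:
E(I) = 8*I (E(I) = 2*(4*(0 + I)) = 2*(4*I) = 8*I)
w(151 + 51)/E(572) = (151 + 51)/((8*572)) = 202/4576 = 202*(1/4576) = 101/2288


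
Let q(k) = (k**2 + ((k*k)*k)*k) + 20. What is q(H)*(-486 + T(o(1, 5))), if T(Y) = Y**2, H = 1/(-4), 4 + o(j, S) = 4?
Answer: -1248291/128 ≈ -9752.3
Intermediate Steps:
o(j, S) = 0 (o(j, S) = -4 + 4 = 0)
H = -1/4 ≈ -0.25000
q(k) = 20 + k**2 + k**4 (q(k) = (k**2 + (k**2*k)*k) + 20 = (k**2 + k**3*k) + 20 = (k**2 + k**4) + 20 = 20 + k**2 + k**4)
q(H)*(-486 + T(o(1, 5))) = (20 + (-1/4)**2 + (-1/4)**4)*(-486 + 0**2) = (20 + 1/16 + 1/256)*(-486 + 0) = (5137/256)*(-486) = -1248291/128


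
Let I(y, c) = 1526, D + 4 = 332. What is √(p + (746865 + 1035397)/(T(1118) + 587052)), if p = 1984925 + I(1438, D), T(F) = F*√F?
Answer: √(583075907357 + 1110426109*√1118)/√(293526 + 559*√1118) ≈ 1409.4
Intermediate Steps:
D = 328 (D = -4 + 332 = 328)
T(F) = F^(3/2)
p = 1986451 (p = 1984925 + 1526 = 1986451)
√(p + (746865 + 1035397)/(T(1118) + 587052)) = √(1986451 + (746865 + 1035397)/(1118^(3/2) + 587052)) = √(1986451 + 1782262/(1118*√1118 + 587052)) = √(1986451 + 1782262/(587052 + 1118*√1118))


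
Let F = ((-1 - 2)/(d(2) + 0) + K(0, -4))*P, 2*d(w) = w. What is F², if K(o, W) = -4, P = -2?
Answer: 196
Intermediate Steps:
d(w) = w/2
F = 14 (F = ((-1 - 2)/((½)*2 + 0) - 4)*(-2) = (-3/(1 + 0) - 4)*(-2) = (-3/1 - 4)*(-2) = (-3*1 - 4)*(-2) = (-3 - 4)*(-2) = -7*(-2) = 14)
F² = 14² = 196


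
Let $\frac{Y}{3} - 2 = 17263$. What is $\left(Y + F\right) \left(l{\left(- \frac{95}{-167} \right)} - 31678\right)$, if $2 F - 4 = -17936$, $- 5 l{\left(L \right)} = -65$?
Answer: $-1356180285$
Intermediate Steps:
$l{\left(L \right)} = 13$ ($l{\left(L \right)} = \left(- \frac{1}{5}\right) \left(-65\right) = 13$)
$F = -8966$ ($F = 2 + \frac{1}{2} \left(-17936\right) = 2 - 8968 = -8966$)
$Y = 51795$ ($Y = 6 + 3 \cdot 17263 = 6 + 51789 = 51795$)
$\left(Y + F\right) \left(l{\left(- \frac{95}{-167} \right)} - 31678\right) = \left(51795 - 8966\right) \left(13 - 31678\right) = 42829 \left(-31665\right) = -1356180285$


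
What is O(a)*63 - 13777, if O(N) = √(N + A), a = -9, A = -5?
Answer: -13777 + 63*I*√14 ≈ -13777.0 + 235.72*I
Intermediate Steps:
O(N) = √(-5 + N) (O(N) = √(N - 5) = √(-5 + N))
O(a)*63 - 13777 = √(-5 - 9)*63 - 13777 = √(-14)*63 - 13777 = (I*√14)*63 - 13777 = 63*I*√14 - 13777 = -13777 + 63*I*√14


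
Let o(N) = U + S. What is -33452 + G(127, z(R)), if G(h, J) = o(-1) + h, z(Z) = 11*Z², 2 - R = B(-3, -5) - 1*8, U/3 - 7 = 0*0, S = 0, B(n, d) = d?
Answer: -33304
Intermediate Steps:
U = 21 (U = 21 + 3*(0*0) = 21 + 3*0 = 21 + 0 = 21)
o(N) = 21 (o(N) = 21 + 0 = 21)
R = 15 (R = 2 - (-5 - 1*8) = 2 - (-5 - 8) = 2 - 1*(-13) = 2 + 13 = 15)
G(h, J) = 21 + h
-33452 + G(127, z(R)) = -33452 + (21 + 127) = -33452 + 148 = -33304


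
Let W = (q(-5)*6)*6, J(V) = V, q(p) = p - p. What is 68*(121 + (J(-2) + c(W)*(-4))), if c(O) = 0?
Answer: 8092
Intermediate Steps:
q(p) = 0
W = 0 (W = (0*6)*6 = 0*6 = 0)
68*(121 + (J(-2) + c(W)*(-4))) = 68*(121 + (-2 + 0*(-4))) = 68*(121 + (-2 + 0)) = 68*(121 - 2) = 68*119 = 8092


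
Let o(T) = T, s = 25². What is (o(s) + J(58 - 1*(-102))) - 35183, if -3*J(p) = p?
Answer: -103834/3 ≈ -34611.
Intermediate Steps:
J(p) = -p/3
s = 625
(o(s) + J(58 - 1*(-102))) - 35183 = (625 - (58 - 1*(-102))/3) - 35183 = (625 - (58 + 102)/3) - 35183 = (625 - ⅓*160) - 35183 = (625 - 160/3) - 35183 = 1715/3 - 35183 = -103834/3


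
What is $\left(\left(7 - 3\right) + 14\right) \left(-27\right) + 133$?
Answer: $-353$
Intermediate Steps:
$\left(\left(7 - 3\right) + 14\right) \left(-27\right) + 133 = \left(4 + 14\right) \left(-27\right) + 133 = 18 \left(-27\right) + 133 = -486 + 133 = -353$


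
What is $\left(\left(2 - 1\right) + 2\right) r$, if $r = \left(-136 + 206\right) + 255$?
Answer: $975$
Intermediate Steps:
$r = 325$ ($r = 70 + 255 = 325$)
$\left(\left(2 - 1\right) + 2\right) r = \left(\left(2 - 1\right) + 2\right) 325 = \left(1 + 2\right) 325 = 3 \cdot 325 = 975$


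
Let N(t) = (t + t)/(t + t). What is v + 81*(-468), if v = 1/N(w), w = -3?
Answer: -37907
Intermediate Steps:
N(t) = 1 (N(t) = (2*t)/((2*t)) = (2*t)*(1/(2*t)) = 1)
v = 1 (v = 1/1 = 1)
v + 81*(-468) = 1 + 81*(-468) = 1 - 37908 = -37907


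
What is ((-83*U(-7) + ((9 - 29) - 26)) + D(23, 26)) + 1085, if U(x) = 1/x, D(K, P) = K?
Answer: 7517/7 ≈ 1073.9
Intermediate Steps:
((-83*U(-7) + ((9 - 29) - 26)) + D(23, 26)) + 1085 = ((-83/(-7) + ((9 - 29) - 26)) + 23) + 1085 = ((-83*(-⅐) + (-20 - 26)) + 23) + 1085 = ((83/7 - 46) + 23) + 1085 = (-239/7 + 23) + 1085 = -78/7 + 1085 = 7517/7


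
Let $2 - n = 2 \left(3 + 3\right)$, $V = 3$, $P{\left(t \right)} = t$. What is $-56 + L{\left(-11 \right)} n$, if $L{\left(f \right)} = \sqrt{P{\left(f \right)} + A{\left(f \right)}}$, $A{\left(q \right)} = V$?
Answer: $-56 - 20 i \sqrt{2} \approx -56.0 - 28.284 i$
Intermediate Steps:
$n = -10$ ($n = 2 - 2 \left(3 + 3\right) = 2 - 2 \cdot 6 = 2 - 12 = -10$)
$A{\left(q \right)} = 3$
$L{\left(f \right)} = \sqrt{3 + f}$ ($L{\left(f \right)} = \sqrt{f + 3} = \sqrt{3 + f}$)
$-56 + L{\left(-11 \right)} n = -56 + \sqrt{3 - 11} \left(-10\right) = -56 + \sqrt{-8} \left(-10\right) = -56 + 2 i \sqrt{2} \left(-10\right) = -56 - 20 i \sqrt{2}$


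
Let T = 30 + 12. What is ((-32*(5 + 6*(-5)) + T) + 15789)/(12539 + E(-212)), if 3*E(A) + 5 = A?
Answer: 49893/37400 ≈ 1.3340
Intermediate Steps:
E(A) = -5/3 + A/3
T = 42
((-32*(5 + 6*(-5)) + T) + 15789)/(12539 + E(-212)) = ((-32*(5 + 6*(-5)) + 42) + 15789)/(12539 + (-5/3 + (1/3)*(-212))) = ((-32*(5 - 30) + 42) + 15789)/(12539 + (-5/3 - 212/3)) = ((-32*(-25) + 42) + 15789)/(12539 - 217/3) = ((800 + 42) + 15789)/(37400/3) = (842 + 15789)*(3/37400) = 16631*(3/37400) = 49893/37400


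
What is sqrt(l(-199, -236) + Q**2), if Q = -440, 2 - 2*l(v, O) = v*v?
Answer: sqrt(695202)/2 ≈ 416.89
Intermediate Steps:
l(v, O) = 1 - v**2/2 (l(v, O) = 1 - v*v/2 = 1 - v**2/2)
sqrt(l(-199, -236) + Q**2) = sqrt((1 - 1/2*(-199)**2) + (-440)**2) = sqrt((1 - 1/2*39601) + 193600) = sqrt((1 - 39601/2) + 193600) = sqrt(-39599/2 + 193600) = sqrt(347601/2) = sqrt(695202)/2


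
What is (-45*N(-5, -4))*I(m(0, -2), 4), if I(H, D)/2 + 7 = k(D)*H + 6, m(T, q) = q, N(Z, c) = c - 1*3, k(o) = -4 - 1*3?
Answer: 8190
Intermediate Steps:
k(o) = -7 (k(o) = -4 - 3 = -7)
N(Z, c) = -3 + c (N(Z, c) = c - 3 = -3 + c)
I(H, D) = -2 - 14*H (I(H, D) = -14 + 2*(-7*H + 6) = -14 + 2*(6 - 7*H) = -14 + (12 - 14*H) = -2 - 14*H)
(-45*N(-5, -4))*I(m(0, -2), 4) = (-45*(-3 - 4))*(-2 - 14*(-2)) = (-45*(-7))*(-2 + 28) = 315*26 = 8190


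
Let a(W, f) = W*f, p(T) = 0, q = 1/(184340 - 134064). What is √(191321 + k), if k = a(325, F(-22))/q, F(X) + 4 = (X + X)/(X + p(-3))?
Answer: I*√32488079 ≈ 5699.8*I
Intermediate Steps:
q = 1/50276 ≈ 1.9890e-5
F(X) = -2 (F(X) = -4 + (X + X)/(X + 0) = -4 + (2*X)/X = -4 + 2 = -2)
k = -32679400 (k = (325*(-2))/(1/50276) = -650*50276 = -32679400)
√(191321 + k) = √(191321 - 32679400) = √(-32488079) = I*√32488079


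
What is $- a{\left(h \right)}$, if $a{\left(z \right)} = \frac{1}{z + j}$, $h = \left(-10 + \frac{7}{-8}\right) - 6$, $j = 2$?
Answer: $\frac{8}{119} \approx 0.067227$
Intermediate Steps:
$h = - \frac{135}{8}$ ($h = \left(-10 + 7 \left(- \frac{1}{8}\right)\right) - 6 = \left(-10 - \frac{7}{8}\right) - 6 = - \frac{87}{8} - 6 = - \frac{135}{8} \approx -16.875$)
$a{\left(z \right)} = \frac{1}{2 + z}$ ($a{\left(z \right)} = \frac{1}{z + 2} = \frac{1}{2 + z}$)
$- a{\left(h \right)} = - \frac{1}{2 - \frac{135}{8}} = - \frac{1}{- \frac{119}{8}} = \left(-1\right) \left(- \frac{8}{119}\right) = \frac{8}{119}$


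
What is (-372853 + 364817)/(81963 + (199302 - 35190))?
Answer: -8036/246075 ≈ -0.032657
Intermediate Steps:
(-372853 + 364817)/(81963 + (199302 - 35190)) = -8036/(81963 + 164112) = -8036/246075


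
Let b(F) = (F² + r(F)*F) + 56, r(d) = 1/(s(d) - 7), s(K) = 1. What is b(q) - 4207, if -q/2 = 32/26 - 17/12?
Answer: -6313555/1521 ≈ -4150.9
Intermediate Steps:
q = 29/78 (q = -2*(32/26 - 17/12) = -2*(32*(1/26) - 17*1/12) = -2*(16/13 - 17/12) = -2*(-29/156) = 29/78 ≈ 0.37179)
r(d) = -⅙ (r(d) = 1/(1 - 7) = 1/(-6) = -⅙)
b(F) = 56 + F² - F/6 (b(F) = (F² - F/6) + 56 = 56 + F² - F/6)
b(q) - 4207 = (56 + (29/78)² - ⅙*29/78) - 4207 = (56 + 841/6084 - 29/468) - 4207 = 85292/1521 - 4207 = -6313555/1521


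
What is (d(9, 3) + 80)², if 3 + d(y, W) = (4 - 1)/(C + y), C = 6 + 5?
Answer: 2380849/400 ≈ 5952.1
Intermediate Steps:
C = 11
d(y, W) = -3 + 3/(11 + y) (d(y, W) = -3 + (4 - 1)/(11 + y) = -3 + 3/(11 + y))
(d(9, 3) + 80)² = (3*(-10 - 1*9)/(11 + 9) + 80)² = (3*(-10 - 9)/20 + 80)² = (3*(1/20)*(-19) + 80)² = (-57/20 + 80)² = (1543/20)² = 2380849/400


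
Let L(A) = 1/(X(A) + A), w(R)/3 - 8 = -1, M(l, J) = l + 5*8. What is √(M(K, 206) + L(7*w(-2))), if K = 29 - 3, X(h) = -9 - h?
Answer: √593/3 ≈ 8.1172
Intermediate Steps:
K = 26
M(l, J) = 40 + l (M(l, J) = l + 40 = 40 + l)
w(R) = 21 (w(R) = 24 + 3*(-1) = 24 - 3 = 21)
L(A) = -⅑ (L(A) = 1/((-9 - A) + A) = 1/(-9) = -⅑)
√(M(K, 206) + L(7*w(-2))) = √((40 + 26) - ⅑) = √(66 - ⅑) = √(593/9) = √593/3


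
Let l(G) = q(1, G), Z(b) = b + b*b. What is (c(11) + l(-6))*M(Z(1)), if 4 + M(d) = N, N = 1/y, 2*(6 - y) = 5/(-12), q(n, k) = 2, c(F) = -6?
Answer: 2288/149 ≈ 15.356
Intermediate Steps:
y = 149/24 (y = 6 - 5/(2*(-12)) = 6 - 5*(-1)/(2*12) = 6 - ½*(-5/12) = 6 + 5/24 = 149/24 ≈ 6.2083)
Z(b) = b + b²
l(G) = 2
N = 24/149 (N = 1/(149/24) = 24/149 ≈ 0.16107)
M(d) = -572/149 (M(d) = -4 + 24/149 = -572/149)
(c(11) + l(-6))*M(Z(1)) = (-6 + 2)*(-572/149) = -4*(-572/149) = 2288/149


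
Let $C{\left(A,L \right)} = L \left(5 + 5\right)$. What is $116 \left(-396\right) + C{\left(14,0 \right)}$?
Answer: $-45936$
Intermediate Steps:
$C{\left(A,L \right)} = 10 L$ ($C{\left(A,L \right)} = L 10 = 10 L$)
$116 \left(-396\right) + C{\left(14,0 \right)} = 116 \left(-396\right) + 10 \cdot 0 = -45936 + 0 = -45936$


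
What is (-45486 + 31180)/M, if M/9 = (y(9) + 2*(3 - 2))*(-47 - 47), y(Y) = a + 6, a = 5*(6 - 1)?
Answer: 7153/13959 ≈ 0.51243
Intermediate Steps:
a = 25 (a = 5*5 = 25)
y(Y) = 31 (y(Y) = 25 + 6 = 31)
M = -27918 (M = 9*((31 + 2*(3 - 2))*(-47 - 47)) = 9*((31 + 2*1)*(-94)) = 9*((31 + 2)*(-94)) = 9*(33*(-94)) = 9*(-3102) = -27918)
(-45486 + 31180)/M = (-45486 + 31180)/(-27918) = -14306*(-1/27918) = 7153/13959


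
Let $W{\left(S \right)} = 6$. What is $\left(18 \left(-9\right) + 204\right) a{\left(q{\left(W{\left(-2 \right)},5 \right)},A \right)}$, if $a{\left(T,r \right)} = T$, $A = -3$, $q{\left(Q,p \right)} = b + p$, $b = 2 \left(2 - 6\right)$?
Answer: $-126$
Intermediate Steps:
$b = -8$ ($b = 2 \left(2 - 6\right) = 2 \left(-4\right) = -8$)
$q{\left(Q,p \right)} = -8 + p$
$\left(18 \left(-9\right) + 204\right) a{\left(q{\left(W{\left(-2 \right)},5 \right)},A \right)} = \left(18 \left(-9\right) + 204\right) \left(-8 + 5\right) = \left(-162 + 204\right) \left(-3\right) = 42 \left(-3\right) = -126$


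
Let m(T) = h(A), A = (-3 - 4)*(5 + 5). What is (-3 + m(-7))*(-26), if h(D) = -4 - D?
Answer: -1638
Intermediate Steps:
A = -70 (A = -7*10 = -70)
m(T) = 66 (m(T) = -4 - 1*(-70) = -4 + 70 = 66)
(-3 + m(-7))*(-26) = (-3 + 66)*(-26) = 63*(-26) = -1638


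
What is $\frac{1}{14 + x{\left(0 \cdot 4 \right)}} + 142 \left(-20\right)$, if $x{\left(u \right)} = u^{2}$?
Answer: $- \frac{39759}{14} \approx -2839.9$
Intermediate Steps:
$\frac{1}{14 + x{\left(0 \cdot 4 \right)}} + 142 \left(-20\right) = \frac{1}{14 + \left(0 \cdot 4\right)^{2}} + 142 \left(-20\right) = \frac{1}{14 + 0^{2}} - 2840 = \frac{1}{14 + 0} - 2840 = \frac{1}{14} - 2840 = - \frac{39759}{14}$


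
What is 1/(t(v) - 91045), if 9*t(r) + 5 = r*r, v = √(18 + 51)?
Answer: -9/819341 ≈ -1.0984e-5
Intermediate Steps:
v = √69 ≈ 8.3066
t(r) = -5/9 + r²/9 (t(r) = -5/9 + (r*r)/9 = -5/9 + r²/9)
1/(t(v) - 91045) = 1/((-5/9 + (√69)²/9) - 91045) = 1/((-5/9 + (⅑)*69) - 91045) = 1/((-5/9 + 23/3) - 91045) = 1/(64/9 - 91045) = 1/(-819341/9) = -9/819341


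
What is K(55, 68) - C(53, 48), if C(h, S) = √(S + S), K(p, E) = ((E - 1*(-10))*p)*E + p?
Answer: 291775 - 4*√6 ≈ 2.9177e+5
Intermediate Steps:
K(p, E) = p + E*p*(10 + E) (K(p, E) = ((E + 10)*p)*E + p = ((10 + E)*p)*E + p = (p*(10 + E))*E + p = E*p*(10 + E) + p = p + E*p*(10 + E))
C(h, S) = √2*√S (C(h, S) = √(2*S) = √2*√S)
K(55, 68) - C(53, 48) = 55*(1 + 68² + 10*68) - √2*√48 = 55*(1 + 4624 + 680) - √2*4*√3 = 55*5305 - 4*√6 = 291775 - 4*√6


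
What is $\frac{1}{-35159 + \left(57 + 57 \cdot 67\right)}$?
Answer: $- \frac{1}{31283} \approx -3.1966 \cdot 10^{-5}$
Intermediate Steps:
$\frac{1}{-35159 + \left(57 + 57 \cdot 67\right)} = \frac{1}{-35159 + \left(57 + 3819\right)} = \frac{1}{-35159 + 3876} = \frac{1}{-31283} = - \frac{1}{31283}$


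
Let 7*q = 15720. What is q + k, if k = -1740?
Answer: 3540/7 ≈ 505.71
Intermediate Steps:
q = 15720/7 (q = (1/7)*15720 = 15720/7 ≈ 2245.7)
q + k = 15720/7 - 1740 = 3540/7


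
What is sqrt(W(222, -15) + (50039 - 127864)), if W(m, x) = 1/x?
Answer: 28*I*sqrt(22335)/15 ≈ 278.97*I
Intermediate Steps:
sqrt(W(222, -15) + (50039 - 127864)) = sqrt(1/(-15) + (50039 - 127864)) = sqrt(-1/15 - 77825) = sqrt(-1167376/15) = 28*I*sqrt(22335)/15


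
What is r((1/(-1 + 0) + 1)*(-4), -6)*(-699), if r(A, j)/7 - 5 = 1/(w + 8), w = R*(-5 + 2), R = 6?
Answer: -239757/10 ≈ -23976.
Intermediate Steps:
w = -18 (w = 6*(-5 + 2) = 6*(-3) = -18)
r(A, j) = 343/10 (r(A, j) = 35 + 7/(-18 + 8) = 35 + 7/(-10) = 35 + 7*(-1/10) = 35 - 7/10 = 343/10)
r((1/(-1 + 0) + 1)*(-4), -6)*(-699) = (343/10)*(-699) = -239757/10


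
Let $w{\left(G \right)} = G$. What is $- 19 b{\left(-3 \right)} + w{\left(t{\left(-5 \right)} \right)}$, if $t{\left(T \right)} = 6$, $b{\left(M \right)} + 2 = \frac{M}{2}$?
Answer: $\frac{145}{2} \approx 72.5$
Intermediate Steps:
$b{\left(M \right)} = -2 + \frac{M}{2}$
$- 19 b{\left(-3 \right)} + w{\left(t{\left(-5 \right)} \right)} = - 19 \left(-2 + \frac{1}{2} \left(-3\right)\right) + 6 = - 19 \left(-2 - \frac{3}{2}\right) + 6 = \left(-19\right) \left(- \frac{7}{2}\right) + 6 = \frac{133}{2} + 6 = \frac{145}{2}$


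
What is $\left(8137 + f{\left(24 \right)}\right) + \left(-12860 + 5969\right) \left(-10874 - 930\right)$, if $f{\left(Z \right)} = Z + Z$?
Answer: $81349549$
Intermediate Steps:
$f{\left(Z \right)} = 2 Z$
$\left(8137 + f{\left(24 \right)}\right) + \left(-12860 + 5969\right) \left(-10874 - 930\right) = \left(8137 + 2 \cdot 24\right) + \left(-12860 + 5969\right) \left(-10874 - 930\right) = \left(8137 + 48\right) - -81341364 = 8185 + 81341364 = 81349549$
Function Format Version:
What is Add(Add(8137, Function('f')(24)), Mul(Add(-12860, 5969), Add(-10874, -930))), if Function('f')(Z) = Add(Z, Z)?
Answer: 81349549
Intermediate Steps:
Function('f')(Z) = Mul(2, Z)
Add(Add(8137, Function('f')(24)), Mul(Add(-12860, 5969), Add(-10874, -930))) = Add(Add(8137, Mul(2, 24)), Mul(Add(-12860, 5969), Add(-10874, -930))) = Add(Add(8137, 48), Mul(-6891, -11804)) = Add(8185, 81341364) = 81349549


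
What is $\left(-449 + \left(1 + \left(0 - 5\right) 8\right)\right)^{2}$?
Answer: $238144$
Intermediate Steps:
$\left(-449 + \left(1 + \left(0 - 5\right) 8\right)\right)^{2} = \left(-449 + \left(1 - 40\right)\right)^{2} = \left(-449 - 39\right)^{2} = \left(-488\right)^{2} = 238144$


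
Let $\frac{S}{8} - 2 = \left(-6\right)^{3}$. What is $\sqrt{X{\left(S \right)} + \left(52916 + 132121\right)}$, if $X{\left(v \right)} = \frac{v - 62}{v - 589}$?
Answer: $\frac{\sqrt{979701167211}}{2301} \approx 430.16$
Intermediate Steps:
$S = -1712$ ($S = 16 + 8 \left(-6\right)^{3} = 16 + 8 \left(-216\right) = 16 - 1728 = -1712$)
$X{\left(v \right)} = \frac{-62 + v}{-589 + v}$
$\sqrt{X{\left(S \right)} + \left(52916 + 132121\right)} = \sqrt{\frac{-62 - 1712}{-589 - 1712} + \left(52916 + 132121\right)} = \sqrt{\frac{1}{-2301} \left(-1774\right) + 185037} = \sqrt{\left(- \frac{1}{2301}\right) \left(-1774\right) + 185037} = \sqrt{\frac{1774}{2301} + 185037} = \sqrt{\frac{425771911}{2301}} = \frac{\sqrt{979701167211}}{2301}$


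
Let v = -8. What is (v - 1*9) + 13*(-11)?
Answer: -160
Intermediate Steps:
(v - 1*9) + 13*(-11) = (-8 - 1*9) + 13*(-11) = (-8 - 9) - 143 = -17 - 143 = -160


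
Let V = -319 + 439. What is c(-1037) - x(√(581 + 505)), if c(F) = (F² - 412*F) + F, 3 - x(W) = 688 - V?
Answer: 1502141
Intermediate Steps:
V = 120
x(W) = -565 (x(W) = 3 - (688 - 1*120) = 3 - (688 - 120) = 3 - 1*568 = 3 - 568 = -565)
c(F) = F² - 411*F
c(-1037) - x(√(581 + 505)) = -1037*(-411 - 1037) - 1*(-565) = -1037*(-1448) + 565 = 1501576 + 565 = 1502141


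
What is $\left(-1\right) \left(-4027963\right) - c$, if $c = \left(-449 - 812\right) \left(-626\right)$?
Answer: $3238577$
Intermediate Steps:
$c = 789386$ ($c = \left(-1261\right) \left(-626\right) = 789386$)
$\left(-1\right) \left(-4027963\right) - c = \left(-1\right) \left(-4027963\right) - 789386 = 4027963 - 789386 = 3238577$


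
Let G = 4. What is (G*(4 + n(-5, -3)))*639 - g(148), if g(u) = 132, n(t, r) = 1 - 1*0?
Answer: 12648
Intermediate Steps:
n(t, r) = 1 (n(t, r) = 1 + 0 = 1)
(G*(4 + n(-5, -3)))*639 - g(148) = (4*(4 + 1))*639 - 1*132 = (4*5)*639 - 132 = 20*639 - 132 = 12780 - 132 = 12648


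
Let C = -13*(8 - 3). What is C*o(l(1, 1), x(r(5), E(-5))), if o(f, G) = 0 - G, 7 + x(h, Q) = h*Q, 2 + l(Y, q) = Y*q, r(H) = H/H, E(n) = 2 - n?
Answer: 0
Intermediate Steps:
r(H) = 1
l(Y, q) = -2 + Y*q
x(h, Q) = -7 + Q*h (x(h, Q) = -7 + h*Q = -7 + Q*h)
o(f, G) = -G
C = -65 (C = -13*5 = -65)
C*o(l(1, 1), x(r(5), E(-5))) = -(-65)*(-7 + (2 - 1*(-5))*1) = -(-65)*(-7 + (2 + 5)*1) = -(-65)*(-7 + 7*1) = -(-65)*(-7 + 7) = -(-65)*0 = -65*0 = 0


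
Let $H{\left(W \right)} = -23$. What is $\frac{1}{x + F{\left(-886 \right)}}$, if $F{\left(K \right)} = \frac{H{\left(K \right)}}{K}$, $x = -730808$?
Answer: $- \frac{886}{647495865} \approx -1.3683 \cdot 10^{-6}$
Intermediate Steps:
$F{\left(K \right)} = - \frac{23}{K}$
$\frac{1}{x + F{\left(-886 \right)}} = \frac{1}{-730808 - \frac{23}{-886}} = \frac{1}{-730808 - - \frac{23}{886}} = \frac{1}{-730808 + \frac{23}{886}} = \frac{1}{- \frac{647495865}{886}} = - \frac{886}{647495865}$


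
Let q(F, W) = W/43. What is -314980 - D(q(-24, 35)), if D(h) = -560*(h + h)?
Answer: -13504940/43 ≈ -3.1407e+5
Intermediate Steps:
q(F, W) = W/43 (q(F, W) = W*(1/43) = W/43)
D(h) = -1120*h
-314980 - D(q(-24, 35)) = -314980 - (-1120)*(1/43)*35 = -314980 - (-1120)*35/43 = -314980 - 1*(-39200/43) = -314980 + 39200/43 = -13504940/43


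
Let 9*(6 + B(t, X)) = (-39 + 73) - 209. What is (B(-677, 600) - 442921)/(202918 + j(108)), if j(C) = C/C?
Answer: -3986518/1826271 ≈ -2.1829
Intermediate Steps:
B(t, X) = -229/9 (B(t, X) = -6 + ((-39 + 73) - 209)/9 = -6 + (34 - 209)/9 = -6 + (⅑)*(-175) = -6 - 175/9 = -229/9)
j(C) = 1
(B(-677, 600) - 442921)/(202918 + j(108)) = (-229/9 - 442921)/(202918 + 1) = -3986518/9/202919 = -3986518/9*1/202919 = -3986518/1826271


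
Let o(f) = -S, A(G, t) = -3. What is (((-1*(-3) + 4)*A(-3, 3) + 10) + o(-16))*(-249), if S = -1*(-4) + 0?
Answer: 3735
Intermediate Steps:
S = 4 (S = 4 + 0 = 4)
o(f) = -4 (o(f) = -1*4 = -4)
(((-1*(-3) + 4)*A(-3, 3) + 10) + o(-16))*(-249) = (((-1*(-3) + 4)*(-3) + 10) - 4)*(-249) = (((3 + 4)*(-3) + 10) - 4)*(-249) = ((7*(-3) + 10) - 4)*(-249) = ((-21 + 10) - 4)*(-249) = (-11 - 4)*(-249) = -15*(-249) = 3735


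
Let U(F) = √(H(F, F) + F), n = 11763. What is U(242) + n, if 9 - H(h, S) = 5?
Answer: 11763 + √246 ≈ 11779.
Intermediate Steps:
H(h, S) = 4 (H(h, S) = 9 - 1*5 = 9 - 5 = 4)
U(F) = √(4 + F)
U(242) + n = √(4 + 242) + 11763 = √246 + 11763 = 11763 + √246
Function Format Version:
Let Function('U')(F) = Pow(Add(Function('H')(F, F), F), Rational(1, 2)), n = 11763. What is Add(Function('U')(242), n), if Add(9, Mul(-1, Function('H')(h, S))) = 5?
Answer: Add(11763, Pow(246, Rational(1, 2))) ≈ 11779.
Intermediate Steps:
Function('H')(h, S) = 4 (Function('H')(h, S) = Add(9, Mul(-1, 5)) = Add(9, -5) = 4)
Function('U')(F) = Pow(Add(4, F), Rational(1, 2))
Add(Function('U')(242), n) = Add(Pow(Add(4, 242), Rational(1, 2)), 11763) = Add(Pow(246, Rational(1, 2)), 11763) = Add(11763, Pow(246, Rational(1, 2)))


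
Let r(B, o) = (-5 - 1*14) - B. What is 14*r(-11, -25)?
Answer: -112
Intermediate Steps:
r(B, o) = -19 - B (r(B, o) = (-5 - 14) - B = -19 - B)
14*r(-11, -25) = 14*(-19 - 1*(-11)) = 14*(-19 + 11) = 14*(-8) = -112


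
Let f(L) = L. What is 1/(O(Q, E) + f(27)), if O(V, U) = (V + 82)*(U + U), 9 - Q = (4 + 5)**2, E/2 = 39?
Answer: 1/1587 ≈ 0.00063012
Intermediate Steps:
E = 78 (E = 2*39 = 78)
Q = -72 (Q = 9 - (4 + 5)**2 = 9 - 1*9**2 = 9 - 1*81 = 9 - 81 = -72)
O(V, U) = 2*U*(82 + V) (O(V, U) = (82 + V)*(2*U) = 2*U*(82 + V))
1/(O(Q, E) + f(27)) = 1/(2*78*(82 - 72) + 27) = 1/(2*78*10 + 27) = 1/(1560 + 27) = 1/1587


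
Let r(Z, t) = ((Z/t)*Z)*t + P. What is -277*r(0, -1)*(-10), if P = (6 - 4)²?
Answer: 11080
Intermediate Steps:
P = 4 (P = 2² = 4)
r(Z, t) = 4 + Z² (r(Z, t) = ((Z/t)*Z)*t + 4 = (Z²/t)*t + 4 = Z² + 4 = 4 + Z²)
-277*r(0, -1)*(-10) = -277*(4 + 0²)*(-10) = -277*(4 + 0)*(-10) = -277*4*(-10) = -1108*(-10) = 11080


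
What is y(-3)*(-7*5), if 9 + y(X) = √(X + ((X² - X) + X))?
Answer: 315 - 35*√6 ≈ 229.27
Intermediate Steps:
y(X) = -9 + √(X + X²) (y(X) = -9 + √(X + ((X² - X) + X)) = -9 + √(X + X²))
y(-3)*(-7*5) = (-9 + √(-3*(1 - 3)))*(-7*5) = (-9 + √(-3*(-2)))*(-35) = (-9 + √6)*(-35) = 315 - 35*√6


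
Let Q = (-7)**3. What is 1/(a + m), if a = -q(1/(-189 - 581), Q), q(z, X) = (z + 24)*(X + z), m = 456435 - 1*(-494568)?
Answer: 592900/568730185869 ≈ 1.0425e-6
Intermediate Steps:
m = 951003 (m = 456435 + 494568 = 951003)
Q = -343
q(z, X) = (24 + z)*(X + z)
a = 4880507169/592900 (a = -((1/(-189 - 581))**2 + 24*(-343) + 24/(-189 - 581) - 343/(-189 - 581)) = -((1/(-770))**2 - 8232 + 24/(-770) - 343/(-770)) = -((-1/770)**2 - 8232 + 24*(-1/770) - 343*(-1/770)) = -(1/592900 - 8232 - 12/385 + 49/110) = -1*(-4880507169/592900) = 4880507169/592900 ≈ 8231.6)
1/(a + m) = 1/(4880507169/592900 + 951003) = 1/(568730185869/592900) = 592900/568730185869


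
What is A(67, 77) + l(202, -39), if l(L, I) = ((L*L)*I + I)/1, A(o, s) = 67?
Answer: -1591328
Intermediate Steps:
l(L, I) = I + I*L**2 (l(L, I) = (L**2*I + I)*1 = (I*L**2 + I)*1 = (I + I*L**2)*1 = I + I*L**2)
A(67, 77) + l(202, -39) = 67 - 39*(1 + 202**2) = 67 - 39*(1 + 40804) = 67 - 39*40805 = 67 - 1591395 = -1591328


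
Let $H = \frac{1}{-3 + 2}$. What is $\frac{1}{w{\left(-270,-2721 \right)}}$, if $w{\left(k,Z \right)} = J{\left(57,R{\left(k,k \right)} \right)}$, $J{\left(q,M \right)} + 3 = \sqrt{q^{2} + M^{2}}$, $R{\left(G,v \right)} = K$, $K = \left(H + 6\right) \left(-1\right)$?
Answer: $\frac{3}{3265} + \frac{\sqrt{3274}}{3265} \approx 0.018444$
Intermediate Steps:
$H = -1$ ($H = \frac{1}{-1} = -1$)
$K = -5$ ($K = \left(-1 + 6\right) \left(-1\right) = 5 \left(-1\right) = -5$)
$R{\left(G,v \right)} = -5$
$J{\left(q,M \right)} = -3 + \sqrt{M^{2} + q^{2}}$ ($J{\left(q,M \right)} = -3 + \sqrt{q^{2} + M^{2}} = -3 + \sqrt{M^{2} + q^{2}}$)
$w{\left(k,Z \right)} = -3 + \sqrt{3274}$ ($w{\left(k,Z \right)} = -3 + \sqrt{\left(-5\right)^{2} + 57^{2}} = -3 + \sqrt{25 + 3249} = -3 + \sqrt{3274}$)
$\frac{1}{w{\left(-270,-2721 \right)}} = \frac{1}{-3 + \sqrt{3274}}$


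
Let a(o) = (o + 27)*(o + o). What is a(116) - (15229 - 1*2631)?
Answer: 20578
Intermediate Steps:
a(o) = 2*o*(27 + o) (a(o) = (27 + o)*(2*o) = 2*o*(27 + o))
a(116) - (15229 - 1*2631) = 2*116*(27 + 116) - (15229 - 1*2631) = 2*116*143 - (15229 - 2631) = 33176 - 1*12598 = 33176 - 12598 = 20578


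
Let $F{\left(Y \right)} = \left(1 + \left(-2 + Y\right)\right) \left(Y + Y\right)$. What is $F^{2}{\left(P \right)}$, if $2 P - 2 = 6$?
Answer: $576$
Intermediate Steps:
$P = 4$ ($P = 1 + \frac{1}{2} \cdot 6 = 1 + 3 = 4$)
$F{\left(Y \right)} = 2 Y \left(-1 + Y\right)$ ($F{\left(Y \right)} = \left(-1 + Y\right) 2 Y = 2 Y \left(-1 + Y\right)$)
$F^{2}{\left(P \right)} = \left(2 \cdot 4 \left(-1 + 4\right)\right)^{2} = \left(2 \cdot 4 \cdot 3\right)^{2} = 24^{2} = 576$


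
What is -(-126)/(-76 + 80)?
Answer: 63/2 ≈ 31.500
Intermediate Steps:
-(-126)/(-76 + 80) = -(-126)/4 = -1*(-63/2) = 63/2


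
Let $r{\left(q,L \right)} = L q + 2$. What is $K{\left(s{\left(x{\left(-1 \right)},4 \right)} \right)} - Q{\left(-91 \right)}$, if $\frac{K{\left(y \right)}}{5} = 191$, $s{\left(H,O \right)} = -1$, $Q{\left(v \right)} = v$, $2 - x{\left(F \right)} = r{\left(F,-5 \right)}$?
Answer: $1046$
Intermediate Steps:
$r{\left(q,L \right)} = 2 + L q$
$x{\left(F \right)} = 5 F$ ($x{\left(F \right)} = 2 - \left(2 - 5 F\right) = 2 + \left(-2 + 5 F\right) = 5 F$)
$K{\left(y \right)} = 955$ ($K{\left(y \right)} = 5 \cdot 191 = 955$)
$K{\left(s{\left(x{\left(-1 \right)},4 \right)} \right)} - Q{\left(-91 \right)} = 955 - -91 = 955 + 91 = 1046$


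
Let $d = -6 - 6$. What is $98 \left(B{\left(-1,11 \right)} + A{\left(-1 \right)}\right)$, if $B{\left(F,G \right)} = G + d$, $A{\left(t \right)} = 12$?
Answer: $1078$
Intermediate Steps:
$d = -12$
$B{\left(F,G \right)} = -12 + G$ ($B{\left(F,G \right)} = G - 12 = -12 + G$)
$98 \left(B{\left(-1,11 \right)} + A{\left(-1 \right)}\right) = 98 \left(\left(-12 + 11\right) + 12\right) = 98 \left(-1 + 12\right) = 98 \cdot 11 = 1078$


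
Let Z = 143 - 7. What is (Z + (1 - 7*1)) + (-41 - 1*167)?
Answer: -78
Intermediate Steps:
Z = 136
(Z + (1 - 7*1)) + (-41 - 1*167) = (136 + (1 - 7*1)) + (-41 - 1*167) = (136 + (1 - 7)) + (-41 - 167) = (136 - 6) - 208 = 130 - 208 = -78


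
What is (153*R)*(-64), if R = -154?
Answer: 1507968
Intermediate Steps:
(153*R)*(-64) = (153*(-154))*(-64) = -23562*(-64) = 1507968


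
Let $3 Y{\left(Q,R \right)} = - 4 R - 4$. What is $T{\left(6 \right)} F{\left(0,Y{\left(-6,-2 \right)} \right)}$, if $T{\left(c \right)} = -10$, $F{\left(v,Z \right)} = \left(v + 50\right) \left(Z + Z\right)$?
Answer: $- \frac{4000}{3} \approx -1333.3$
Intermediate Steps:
$Y{\left(Q,R \right)} = - \frac{4}{3} - \frac{4 R}{3}$ ($Y{\left(Q,R \right)} = \frac{- 4 R - 4}{3} = \frac{-4 - 4 R}{3} = - \frac{4}{3} - \frac{4 R}{3}$)
$F{\left(v,Z \right)} = 2 Z \left(50 + v\right)$ ($F{\left(v,Z \right)} = \left(50 + v\right) 2 Z = 2 Z \left(50 + v\right)$)
$T{\left(6 \right)} F{\left(0,Y{\left(-6,-2 \right)} \right)} = - 10 \cdot 2 \left(- \frac{4}{3} - - \frac{8}{3}\right) \left(50 + 0\right) = - 10 \cdot 2 \left(- \frac{4}{3} + \frac{8}{3}\right) 50 = - 10 \cdot 2 \cdot \frac{4}{3} \cdot 50 = \left(-10\right) \frac{400}{3} = - \frac{4000}{3}$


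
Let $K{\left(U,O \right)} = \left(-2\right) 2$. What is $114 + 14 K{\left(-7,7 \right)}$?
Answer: $58$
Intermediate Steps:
$K{\left(U,O \right)} = -4$
$114 + 14 K{\left(-7,7 \right)} = 114 + 14 \left(-4\right) = 114 - 56 = 58$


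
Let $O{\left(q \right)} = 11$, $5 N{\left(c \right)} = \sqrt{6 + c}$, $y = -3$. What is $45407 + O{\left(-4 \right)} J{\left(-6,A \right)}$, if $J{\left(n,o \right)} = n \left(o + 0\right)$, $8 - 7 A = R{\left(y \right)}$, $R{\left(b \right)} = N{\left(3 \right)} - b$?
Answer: $\frac{1587793}{35} \approx 45366.0$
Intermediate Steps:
$N{\left(c \right)} = \frac{\sqrt{6 + c}}{5}$
$R{\left(b \right)} = \frac{3}{5} - b$ ($R{\left(b \right)} = \frac{\sqrt{6 + 3}}{5} - b = \frac{\sqrt{9}}{5} - b = \frac{1}{5} \cdot 3 - b = \frac{3}{5} - b$)
$A = \frac{22}{35}$ ($A = \frac{8}{7} - \frac{\frac{3}{5} - -3}{7} = \frac{8}{7} - \frac{\frac{3}{5} + 3}{7} = \frac{8}{7} - \frac{18}{35} = \frac{22}{35} \approx 0.62857$)
$J{\left(n,o \right)} = n o$
$45407 + O{\left(-4 \right)} J{\left(-6,A \right)} = 45407 + 11 \left(\left(-6\right) \frac{22}{35}\right) = 45407 + 11 \left(- \frac{132}{35}\right) = 45407 - \frac{1452}{35} = \frac{1587793}{35}$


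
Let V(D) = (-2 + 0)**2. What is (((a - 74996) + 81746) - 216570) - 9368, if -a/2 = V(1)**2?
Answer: -219220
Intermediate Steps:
V(D) = 4 (V(D) = (-2)**2 = 4)
a = -32 (a = -2*4**2 = -2*16 = -32)
(((a - 74996) + 81746) - 216570) - 9368 = (((-32 - 74996) + 81746) - 216570) - 9368 = ((-75028 + 81746) - 216570) - 9368 = (6718 - 216570) - 9368 = -209852 - 9368 = -219220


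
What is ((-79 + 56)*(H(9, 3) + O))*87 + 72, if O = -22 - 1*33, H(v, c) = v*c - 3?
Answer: 62103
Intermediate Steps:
H(v, c) = -3 + c*v (H(v, c) = c*v - 3 = -3 + c*v)
O = -55 (O = -22 - 33 = -55)
((-79 + 56)*(H(9, 3) + O))*87 + 72 = ((-79 + 56)*((-3 + 3*9) - 55))*87 + 72 = -23*((-3 + 27) - 55)*87 + 72 = -23*(24 - 55)*87 + 72 = -23*(-31)*87 + 72 = 713*87 + 72 = 62031 + 72 = 62103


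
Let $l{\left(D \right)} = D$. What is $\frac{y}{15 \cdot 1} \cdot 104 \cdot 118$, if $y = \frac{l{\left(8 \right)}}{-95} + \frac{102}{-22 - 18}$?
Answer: $- \frac{3071068}{1425} \approx -2155.1$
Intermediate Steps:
$y = - \frac{1001}{380}$ ($y = \frac{8}{-95} + \frac{102}{-22 - 18} = 8 \left(- \frac{1}{95}\right) + \frac{102}{-40} = - \frac{8}{95} + 102 \left(- \frac{1}{40}\right) = - \frac{8}{95} - \frac{51}{20} = - \frac{1001}{380} \approx -2.6342$)
$\frac{y}{15 \cdot 1} \cdot 104 \cdot 118 = - \frac{1001}{380 \cdot 15 \cdot 1} \cdot 104 \cdot 118 = - \frac{1001}{380 \cdot 15} \cdot 104 \cdot 118 = \left(- \frac{1001}{380}\right) \frac{1}{15} \cdot 104 \cdot 118 = \left(- \frac{1001}{5700}\right) 104 \cdot 118 = \left(- \frac{26026}{1425}\right) 118 = - \frac{3071068}{1425}$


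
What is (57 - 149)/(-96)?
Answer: 23/24 ≈ 0.95833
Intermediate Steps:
(57 - 149)/(-96) = -1/96*(-92) = 23/24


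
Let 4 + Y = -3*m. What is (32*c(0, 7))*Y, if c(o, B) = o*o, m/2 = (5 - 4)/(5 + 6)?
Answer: 0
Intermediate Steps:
m = 2/11 (m = 2*((5 - 4)/(5 + 6)) = 2*(1/11) = 2/11 ≈ 0.18182)
c(o, B) = o²
Y = -50/11 (Y = -4 - 3*2/11 = -4 - 6/11 = -50/11 ≈ -4.5455)
(32*c(0, 7))*Y = (32*0²)*(-50/11) = (32*0)*(-50/11) = 0*(-50/11) = 0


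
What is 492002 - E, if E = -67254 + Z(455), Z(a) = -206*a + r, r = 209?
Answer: 652777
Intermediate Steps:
Z(a) = 209 - 206*a (Z(a) = -206*a + 209 = 209 - 206*a)
E = -160775 (E = -67254 + (209 - 206*455) = -67254 + (209 - 93730) = -67254 - 93521 = -160775)
492002 - E = 492002 - 1*(-160775) = 492002 + 160775 = 652777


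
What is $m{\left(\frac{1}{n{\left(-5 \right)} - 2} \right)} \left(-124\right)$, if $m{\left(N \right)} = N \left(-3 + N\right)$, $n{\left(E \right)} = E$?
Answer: $- \frac{2728}{49} \approx -55.673$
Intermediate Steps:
$m{\left(\frac{1}{n{\left(-5 \right)} - 2} \right)} \left(-124\right) = \frac{-3 + \frac{1}{-5 - 2}}{-5 - 2} \left(-124\right) = \frac{-3 + \frac{1}{-7}}{-7} \left(-124\right) = - \frac{-3 - \frac{1}{7}}{7} \left(-124\right) = \left(- \frac{1}{7}\right) \left(- \frac{22}{7}\right) \left(-124\right) = \frac{22}{49} \left(-124\right) = - \frac{2728}{49}$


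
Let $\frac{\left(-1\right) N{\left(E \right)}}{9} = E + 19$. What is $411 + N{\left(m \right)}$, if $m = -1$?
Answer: $249$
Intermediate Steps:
$N{\left(E \right)} = -171 - 9 E$ ($N{\left(E \right)} = - 9 \left(E + 19\right) = - 9 \left(19 + E\right) = -171 - 9 E$)
$411 + N{\left(m \right)} = 411 - 162 = 249$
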